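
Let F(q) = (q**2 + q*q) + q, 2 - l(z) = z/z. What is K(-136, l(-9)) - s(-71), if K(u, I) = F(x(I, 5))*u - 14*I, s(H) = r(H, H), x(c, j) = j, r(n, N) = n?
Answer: -7423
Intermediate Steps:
s(H) = H
l(z) = 1 (l(z) = 2 - z/z = 2 - 1*1 = 2 - 1 = 1)
F(q) = q + 2*q**2 (F(q) = (q**2 + q**2) + q = 2*q**2 + q = q + 2*q**2)
K(u, I) = -14*I + 55*u (K(u, I) = (5*(1 + 2*5))*u - 14*I = (5*(1 + 10))*u - 14*I = (5*11)*u - 14*I = 55*u - 14*I = -14*I + 55*u)
K(-136, l(-9)) - s(-71) = (-14*1 + 55*(-136)) - 1*(-71) = (-14 - 7480) + 71 = -7494 + 71 = -7423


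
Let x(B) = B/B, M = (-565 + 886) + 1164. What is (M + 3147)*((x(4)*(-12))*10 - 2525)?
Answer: -12251640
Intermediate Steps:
M = 1485 (M = 321 + 1164 = 1485)
x(B) = 1
(M + 3147)*((x(4)*(-12))*10 - 2525) = (1485 + 3147)*((1*(-12))*10 - 2525) = 4632*(-12*10 - 2525) = 4632*(-120 - 2525) = 4632*(-2645) = -12251640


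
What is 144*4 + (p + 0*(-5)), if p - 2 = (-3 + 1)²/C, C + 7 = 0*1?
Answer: 4042/7 ≈ 577.43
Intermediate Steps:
C = -7 (C = -7 + 0*1 = -7 + 0 = -7)
p = 10/7 (p = 2 + (-3 + 1)²/(-7) = 2 + (-2)²*(-⅐) = 2 + 4*(-⅐) = 2 - 4/7 = 10/7 ≈ 1.4286)
144*4 + (p + 0*(-5)) = 144*4 + (10/7 + 0*(-5)) = 576 + (10/7 + 0) = 576 + 10/7 = 4042/7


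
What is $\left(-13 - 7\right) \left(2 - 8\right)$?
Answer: $120$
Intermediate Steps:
$\left(-13 - 7\right) \left(2 - 8\right) = - 20 \left(2 - 8\right) = \left(-20\right) \left(-6\right) = 120$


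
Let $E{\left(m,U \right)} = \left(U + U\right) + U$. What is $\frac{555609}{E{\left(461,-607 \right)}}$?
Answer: $- \frac{185203}{607} \approx -305.11$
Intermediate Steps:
$E{\left(m,U \right)} = 3 U$ ($E{\left(m,U \right)} = 2 U + U = 3 U$)
$\frac{555609}{E{\left(461,-607 \right)}} = \frac{555609}{3 \left(-607\right)} = \frac{555609}{-1821} = 555609 \left(- \frac{1}{1821}\right) = - \frac{185203}{607}$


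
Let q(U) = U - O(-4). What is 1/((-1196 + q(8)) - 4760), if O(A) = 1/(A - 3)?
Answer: -7/41635 ≈ -0.00016813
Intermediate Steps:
O(A) = 1/(-3 + A)
q(U) = ⅐ + U (q(U) = U - 1/(-3 - 4) = U - 1/(-7) = U - 1*(-⅐) = U + ⅐ = ⅐ + U)
1/((-1196 + q(8)) - 4760) = 1/((-1196 + (⅐ + 8)) - 4760) = 1/((-1196 + 57/7) - 4760) = 1/(-8315/7 - 4760) = 1/(-41635/7) = -7/41635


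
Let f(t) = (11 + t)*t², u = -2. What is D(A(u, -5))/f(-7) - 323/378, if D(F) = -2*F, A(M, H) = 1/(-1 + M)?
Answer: -1126/1323 ≈ -0.85110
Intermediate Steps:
f(t) = t²*(11 + t)
D(A(u, -5))/f(-7) - 323/378 = (-2/(-1 - 2))/(((-7)²*(11 - 7))) - 323/378 = (-2/(-3))/((49*4)) - 323*1/378 = -2*(-⅓)/196 - 323/378 = (⅔)*(1/196) - 323/378 = 1/294 - 323/378 = -1126/1323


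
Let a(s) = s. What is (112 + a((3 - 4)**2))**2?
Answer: 12769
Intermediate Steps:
(112 + a((3 - 4)**2))**2 = (112 + (3 - 4)**2)**2 = (112 + (-1)**2)**2 = (112 + 1)**2 = 113**2 = 12769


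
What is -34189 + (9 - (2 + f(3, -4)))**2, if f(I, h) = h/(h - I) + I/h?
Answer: -26763775/784 ≈ -34137.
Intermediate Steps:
f(I, h) = I/h + h/(h - I)
-34189 + (9 - (2 + f(3, -4)))**2 = -34189 + (9 - (2 + (3**2 - 1*(-4)**2 - 1*3*(-4))/((-4)*(3 - 1*(-4)))))**2 = -34189 + (9 - (2 - (9 - 1*16 + 12)/(4*(3 + 4))))**2 = -34189 + (9 - (2 - 1/4*(9 - 16 + 12)/7))**2 = -34189 + (9 - (2 - 1/4*1/7*5))**2 = -34189 + (9 - (2 - 5/28))**2 = -34189 + (9 - 1*51/28)**2 = -34189 + (9 - 51/28)**2 = -34189 + (201/28)**2 = -34189 + 40401/784 = -26763775/784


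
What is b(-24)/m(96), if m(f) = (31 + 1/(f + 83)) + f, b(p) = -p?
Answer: 716/3789 ≈ 0.18897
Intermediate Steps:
m(f) = 31 + f + 1/(83 + f) (m(f) = (31 + 1/(83 + f)) + f = 31 + f + 1/(83 + f))
b(-24)/m(96) = (-1*(-24))/(((2574 + 96² + 114*96)/(83 + 96))) = 24/(((2574 + 9216 + 10944)/179)) = 24/(((1/179)*22734)) = 24/(22734/179) = 24*(179/22734) = 716/3789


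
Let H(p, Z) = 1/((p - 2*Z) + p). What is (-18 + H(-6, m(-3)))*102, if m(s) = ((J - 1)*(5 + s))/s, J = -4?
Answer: -51561/28 ≈ -1841.5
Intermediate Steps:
m(s) = (-25 - 5*s)/s (m(s) = ((-4 - 1)*(5 + s))/s = (-5*(5 + s))/s = (-25 - 5*s)/s)
H(p, Z) = 1/(-2*Z + 2*p)
(-18 + H(-6, m(-3)))*102 = (-18 + 1/(2*(-6 - (-5 - 25/(-3)))))*102 = (-18 + 1/(2*(-6 - (-5 - 25*(-⅓)))))*102 = (-18 + 1/(2*(-6 - (-5 + 25/3))))*102 = (-18 + 1/(2*(-6 - 1*10/3)))*102 = (-18 + 1/(2*(-6 - 10/3)))*102 = (-18 + 1/(2*(-28/3)))*102 = (-18 + (½)*(-3/28))*102 = (-18 - 3/56)*102 = -1011/56*102 = -51561/28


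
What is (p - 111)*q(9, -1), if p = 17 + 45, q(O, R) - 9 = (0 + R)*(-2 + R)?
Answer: -588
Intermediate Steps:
q(O, R) = 9 + R*(-2 + R) (q(O, R) = 9 + (0 + R)*(-2 + R) = 9 + R*(-2 + R))
p = 62
(p - 111)*q(9, -1) = (62 - 111)*(9 + (-1)² - 2*(-1)) = -49*(9 + 1 + 2) = -49*12 = -588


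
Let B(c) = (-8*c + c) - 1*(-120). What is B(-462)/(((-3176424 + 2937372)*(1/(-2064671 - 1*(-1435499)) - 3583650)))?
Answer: 175853574/44916520909233721 ≈ 3.9151e-9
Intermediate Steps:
B(c) = 120 - 7*c (B(c) = -7*c + 120 = 120 - 7*c)
B(-462)/(((-3176424 + 2937372)*(1/(-2064671 - 1*(-1435499)) - 3583650))) = (120 - 7*(-462))/(((-3176424 + 2937372)*(1/(-2064671 - 1*(-1435499)) - 3583650))) = (120 + 3234)/((-239052*(1/(-2064671 + 1435499) - 3583650))) = 3354/((-239052*(1/(-629172) - 3583650))) = 3354/((-239052*(-1/629172 - 3583650))) = 3354/((-239052*(-2254732237801/629172))) = 3354/(44916520909233721/52431) = 3354*(52431/44916520909233721) = 175853574/44916520909233721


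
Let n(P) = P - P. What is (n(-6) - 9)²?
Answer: 81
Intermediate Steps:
n(P) = 0
(n(-6) - 9)² = (0 - 9)² = (-9)² = 81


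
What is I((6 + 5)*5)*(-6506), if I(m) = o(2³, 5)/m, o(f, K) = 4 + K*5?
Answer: -188674/55 ≈ -3430.4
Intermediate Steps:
o(f, K) = 4 + 5*K
I(m) = 29/m (I(m) = (4 + 5*5)/m = (4 + 25)/m = 29/m)
I((6 + 5)*5)*(-6506) = (29/(((6 + 5)*5)))*(-6506) = (29/((11*5)))*(-6506) = (29/55)*(-6506) = -188674/55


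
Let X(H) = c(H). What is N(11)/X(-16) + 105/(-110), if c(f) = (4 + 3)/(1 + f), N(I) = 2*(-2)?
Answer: 1173/154 ≈ 7.6169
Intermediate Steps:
N(I) = -4
c(f) = 7/(1 + f)
X(H) = 7/(1 + H)
N(11)/X(-16) + 105/(-110) = -4/(7/(1 - 16)) + 105/(-110) = -4/(7/(-15)) + 105*(-1/110) = -4/(7*(-1/15)) - 21/22 = -4/(-7/15) - 21/22 = -4*(-15/7) - 21/22 = 60/7 - 21/22 = 1173/154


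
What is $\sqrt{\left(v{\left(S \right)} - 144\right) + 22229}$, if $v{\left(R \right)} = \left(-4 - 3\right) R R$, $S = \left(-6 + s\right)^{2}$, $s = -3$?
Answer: $i \sqrt{23842} \approx 154.41 i$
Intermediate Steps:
$S = 81$ ($S = \left(-6 - 3\right)^{2} = \left(-9\right)^{2} = 81$)
$v{\left(R \right)} = - 7 R^{2}$
$\sqrt{\left(v{\left(S \right)} - 144\right) + 22229} = \sqrt{\left(- 7 \cdot 81^{2} - 144\right) + 22229} = \sqrt{\left(\left(-7\right) 6561 - 144\right) + 22229} = \sqrt{\left(-45927 - 144\right) + 22229} = \sqrt{-46071 + 22229} = \sqrt{-23842} = i \sqrt{23842}$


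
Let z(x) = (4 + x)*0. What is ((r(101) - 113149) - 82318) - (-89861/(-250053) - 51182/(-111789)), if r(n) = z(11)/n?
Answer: -1821315355212838/9317724939 ≈ -1.9547e+5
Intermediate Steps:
z(x) = 0
r(n) = 0 (r(n) = 0/n = 0)
((r(101) - 113149) - 82318) - (-89861/(-250053) - 51182/(-111789)) = ((0 - 113149) - 82318) - (-89861/(-250053) - 51182/(-111789)) = (-113149 - 82318) - (-89861*(-1/250053) - 51182*(-1/111789)) = -195467 - (89861/250053 + 51182/111789) = -195467 - 1*7614561325/9317724939 = -195467 - 7614561325/9317724939 = -1821315355212838/9317724939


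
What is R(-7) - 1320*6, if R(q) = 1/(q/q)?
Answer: -7919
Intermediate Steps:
R(q) = 1 (R(q) = 1/1 = 1)
R(-7) - 1320*6 = 1 - 1320*6 = 1 - 132*60 = 1 - 7920 = -7919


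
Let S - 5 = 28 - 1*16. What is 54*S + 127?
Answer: 1045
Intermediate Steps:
S = 17 (S = 5 + (28 - 1*16) = 5 + (28 - 16) = 5 + 12 = 17)
54*S + 127 = 54*17 + 127 = 918 + 127 = 1045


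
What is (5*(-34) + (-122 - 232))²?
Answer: 274576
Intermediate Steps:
(5*(-34) + (-122 - 232))² = (-170 - 354)² = (-524)² = 274576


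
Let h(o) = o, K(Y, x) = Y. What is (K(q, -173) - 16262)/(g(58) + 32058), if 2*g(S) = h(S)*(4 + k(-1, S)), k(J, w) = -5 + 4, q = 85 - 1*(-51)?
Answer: -16126/32145 ≈ -0.50166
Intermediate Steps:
q = 136 (q = 85 + 51 = 136)
k(J, w) = -1
g(S) = 3*S/2 (g(S) = (S*(4 - 1))/2 = (S*3)/2 = (3*S)/2 = 3*S/2)
(K(q, -173) - 16262)/(g(58) + 32058) = (136 - 16262)/((3/2)*58 + 32058) = -16126/(87 + 32058) = -16126/32145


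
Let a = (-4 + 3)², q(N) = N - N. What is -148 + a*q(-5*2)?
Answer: -148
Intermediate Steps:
q(N) = 0
a = 1 (a = (-1)² = 1)
-148 + a*q(-5*2) = -148 + 1*0 = -148 + 0 = -148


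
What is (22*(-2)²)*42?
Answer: 3696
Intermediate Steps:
(22*(-2)²)*42 = (22*4)*42 = 88*42 = 3696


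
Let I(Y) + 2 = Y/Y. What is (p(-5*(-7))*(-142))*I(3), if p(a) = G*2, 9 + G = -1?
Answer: -2840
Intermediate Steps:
G = -10 (G = -9 - 1 = -10)
p(a) = -20 (p(a) = -10*2 = -20)
I(Y) = -1 (I(Y) = -2 + Y/Y = -2 + 1 = -1)
(p(-5*(-7))*(-142))*I(3) = -20*(-142)*(-1) = 2840*(-1) = -2840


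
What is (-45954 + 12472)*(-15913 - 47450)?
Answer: 2121519966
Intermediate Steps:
(-45954 + 12472)*(-15913 - 47450) = -33482*(-63363) = 2121519966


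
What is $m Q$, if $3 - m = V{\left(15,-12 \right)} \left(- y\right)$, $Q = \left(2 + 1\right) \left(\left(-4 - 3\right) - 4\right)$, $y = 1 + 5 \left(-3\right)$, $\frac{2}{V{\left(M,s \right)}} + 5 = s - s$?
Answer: $- \frac{1419}{5} \approx -283.8$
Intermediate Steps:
$V{\left(M,s \right)} = - \frac{2}{5}$ ($V{\left(M,s \right)} = \frac{2}{-5 + \left(s - s\right)} = \frac{2}{-5 + 0} = \frac{2}{-5} = 2 \left(- \frac{1}{5}\right) = - \frac{2}{5}$)
$y = -14$ ($y = 1 - 15 = -14$)
$Q = -33$ ($Q = 3 \left(-7 - 4\right) = 3 \left(-11\right) = -33$)
$m = \frac{43}{5}$ ($m = 3 - - \frac{2 \left(\left(-1\right) \left(-14\right)\right)}{5} = 3 - \left(- \frac{2}{5}\right) 14 = 3 - - \frac{28}{5} = 3 + \frac{28}{5} = \frac{43}{5} \approx 8.6$)
$m Q = \frac{43}{5} \left(-33\right) = - \frac{1419}{5}$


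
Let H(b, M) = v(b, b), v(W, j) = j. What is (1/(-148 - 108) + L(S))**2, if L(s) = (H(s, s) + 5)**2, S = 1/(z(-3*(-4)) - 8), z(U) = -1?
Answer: 245554936225/429981696 ≈ 571.08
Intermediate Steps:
H(b, M) = b
S = -1/9 (S = 1/(-1 - 8) = 1/(-9) = -1/9 ≈ -0.11111)
L(s) = (5 + s)**2 (L(s) = (s + 5)**2 = (5 + s)**2)
(1/(-148 - 108) + L(S))**2 = (1/(-148 - 108) + (5 - 1/9)**2)**2 = (1/(-256) + (44/9)**2)**2 = (-1/256 + 1936/81)**2 = (495535/20736)**2 = 245554936225/429981696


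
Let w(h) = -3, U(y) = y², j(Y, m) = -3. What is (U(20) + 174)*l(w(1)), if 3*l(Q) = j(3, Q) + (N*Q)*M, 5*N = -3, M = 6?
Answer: 7462/5 ≈ 1492.4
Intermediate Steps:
N = -⅗ (N = (⅕)*(-3) = -⅗ ≈ -0.60000)
l(Q) = -1 - 6*Q/5 (l(Q) = (-3 - 3*Q/5*6)/3 = (-3 - 18*Q/5)/3 = -1 - 6*Q/5)
(U(20) + 174)*l(w(1)) = (20² + 174)*(-1 - 6/5*(-3)) = (400 + 174)*(-1 + 18/5) = 574*(13/5) = 7462/5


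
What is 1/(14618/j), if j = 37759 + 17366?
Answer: 55125/14618 ≈ 3.7710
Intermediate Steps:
j = 55125
1/(14618/j) = 1/(14618/55125) = 55125/14618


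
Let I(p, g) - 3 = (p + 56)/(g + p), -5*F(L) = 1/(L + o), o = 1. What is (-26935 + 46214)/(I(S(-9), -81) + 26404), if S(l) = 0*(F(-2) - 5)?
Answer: 1561599/2138911 ≈ 0.73009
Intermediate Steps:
F(L) = -1/(5*(1 + L)) (F(L) = -1/(5*(L + 1)) = -1/(5*(1 + L)))
S(l) = 0 (S(l) = 0*(-1/(5 + 5*(-2)) - 5) = 0*(-1/(5 - 10) - 5) = 0*(-1/(-5) - 5) = 0*(-1*(-1/5) - 5) = 0*(1/5 - 5) = 0*(-24/5) = 0)
I(p, g) = 3 + (56 + p)/(g + p) (I(p, g) = 3 + (p + 56)/(g + p) = 3 + (56 + p)/(g + p))
(-26935 + 46214)/(I(S(-9), -81) + 26404) = (-26935 + 46214)/((56 + 3*(-81) + 4*0)/(-81 + 0) + 26404) = 19279/((56 - 243 + 0)/(-81) + 26404) = 19279/(-1/81*(-187) + 26404) = 19279/(187/81 + 26404) = 19279/(2138911/81) = 19279*(81/2138911) = 1561599/2138911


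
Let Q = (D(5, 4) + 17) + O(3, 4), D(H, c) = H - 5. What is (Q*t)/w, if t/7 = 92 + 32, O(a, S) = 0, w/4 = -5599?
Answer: -3689/5599 ≈ -0.65887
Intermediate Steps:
w = -22396 (w = 4*(-5599) = -22396)
t = 868 (t = 7*(92 + 32) = 7*124 = 868)
D(H, c) = -5 + H
Q = 17 (Q = ((-5 + 5) + 17) + 0 = (0 + 17) + 0 = 17 + 0 = 17)
(Q*t)/w = (17*868)/(-22396) = 14756*(-1/22396) = -3689/5599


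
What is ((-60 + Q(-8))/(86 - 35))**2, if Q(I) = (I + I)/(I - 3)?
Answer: 414736/314721 ≈ 1.3178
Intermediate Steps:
Q(I) = 2*I/(-3 + I) (Q(I) = (2*I)/(-3 + I) = 2*I/(-3 + I))
((-60 + Q(-8))/(86 - 35))**2 = ((-60 + 2*(-8)/(-3 - 8))/(86 - 35))**2 = ((-60 + 2*(-8)/(-11))/51)**2 = ((-60 + 2*(-8)*(-1/11))*(1/51))**2 = ((-60 + 16/11)*(1/51))**2 = (-644/11*1/51)**2 = (-644/561)**2 = 414736/314721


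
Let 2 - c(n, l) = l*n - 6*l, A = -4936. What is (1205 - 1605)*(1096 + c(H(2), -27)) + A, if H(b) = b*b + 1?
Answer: -433336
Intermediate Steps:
H(b) = 1 + b² (H(b) = b² + 1 = 1 + b²)
c(n, l) = 2 + 6*l - l*n (c(n, l) = 2 - (l*n - 6*l) = 2 - (-6*l + l*n) = 2 + (6*l - l*n) = 2 + 6*l - l*n)
(1205 - 1605)*(1096 + c(H(2), -27)) + A = (1205 - 1605)*(1096 + (2 + 6*(-27) - 1*(-27)*(1 + 2²))) - 4936 = -400*(1096 + (2 - 162 - 1*(-27)*(1 + 4))) - 4936 = -400*(1096 + (2 - 162 - 1*(-27)*5)) - 4936 = -400*(1096 + (2 - 162 + 135)) - 4936 = -400*(1096 - 25) - 4936 = -400*1071 - 4936 = -428400 - 4936 = -433336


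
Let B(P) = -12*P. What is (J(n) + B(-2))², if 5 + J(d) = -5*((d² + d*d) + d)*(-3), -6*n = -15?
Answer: 59536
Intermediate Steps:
n = 5/2 (n = -⅙*(-15) = 5/2 ≈ 2.5000)
J(d) = -5 + 15*d + 30*d² (J(d) = -5 - 5*((d² + d*d) + d)*(-3) = -5 - 5*((d² + d²) + d)*(-3) = -5 - 5*(2*d² + d)*(-3) = -5 - 5*(d + 2*d²)*(-3) = -5 + (-10*d² - 5*d)*(-3) = -5 + (15*d + 30*d²) = -5 + 15*d + 30*d²)
B(P) = -12*P
(J(n) + B(-2))² = ((-5 + 15*(5/2) + 30*(5/2)²) - 12*(-2))² = ((-5 + 75/2 + 30*(25/4)) + 24)² = ((-5 + 75/2 + 375/2) + 24)² = (220 + 24)² = 244² = 59536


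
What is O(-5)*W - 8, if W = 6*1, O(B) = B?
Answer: -38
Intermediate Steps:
W = 6
O(-5)*W - 8 = -5*6 - 8 = -30 - 8 = -38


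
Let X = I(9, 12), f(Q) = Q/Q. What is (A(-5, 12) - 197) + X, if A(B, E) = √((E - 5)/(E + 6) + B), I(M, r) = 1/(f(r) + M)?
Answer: -1969/10 + I*√166/6 ≈ -196.9 + 2.1474*I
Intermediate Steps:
f(Q) = 1
I(M, r) = 1/(1 + M)
A(B, E) = √(B + (-5 + E)/(6 + E)) (A(B, E) = √((-5 + E)/(6 + E) + B) = √(B + (-5 + E)/(6 + E)))
X = ⅒ (X = 1/(1 + 9) = 1/10 = ⅒ ≈ 0.10000)
(A(-5, 12) - 197) + X = (√((-5 + 12 - 5*(6 + 12))/(6 + 12)) - 197) + ⅒ = (√((-5 + 12 - 5*18)/18) - 197) + ⅒ = (√((-5 + 12 - 90)/18) - 197) + ⅒ = (√((1/18)*(-83)) - 197) + ⅒ = (√(-83/18) - 197) + ⅒ = (I*√166/6 - 197) + ⅒ = (-197 + I*√166/6) + ⅒ = -1969/10 + I*√166/6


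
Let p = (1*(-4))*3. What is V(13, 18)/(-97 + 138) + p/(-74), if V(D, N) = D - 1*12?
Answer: 283/1517 ≈ 0.18655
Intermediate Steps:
V(D, N) = -12 + D (V(D, N) = D - 12 = -12 + D)
p = -12 (p = -4*3 = -12)
V(13, 18)/(-97 + 138) + p/(-74) = (-12 + 13)/(-97 + 138) - 12/(-74) = 1/41 - 12*(-1/74) = 1*(1/41) + 6/37 = 1/41 + 6/37 = 283/1517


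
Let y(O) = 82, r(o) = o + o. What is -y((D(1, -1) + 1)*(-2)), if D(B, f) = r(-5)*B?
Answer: -82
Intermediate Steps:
r(o) = 2*o
D(B, f) = -10*B (D(B, f) = (2*(-5))*B = -10*B)
-y((D(1, -1) + 1)*(-2)) = -1*82 = -82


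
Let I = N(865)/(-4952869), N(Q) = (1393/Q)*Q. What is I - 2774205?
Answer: -13740273945538/4952869 ≈ -2.7742e+6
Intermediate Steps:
N(Q) = 1393
I = -1393/4952869 (I = 1393/(-4952869) = 1393*(-1/4952869) = -1393/4952869 ≈ -0.00028125)
I - 2774205 = -1393/4952869 - 2774205 = -13740273945538/4952869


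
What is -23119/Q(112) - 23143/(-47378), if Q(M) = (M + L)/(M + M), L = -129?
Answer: 245354757399/805426 ≈ 3.0463e+5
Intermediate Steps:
Q(M) = (-129 + M)/(2*M) (Q(M) = (M - 129)/(M + M) = (-129 + M)/((2*M)) = (-129 + M)*(1/(2*M)) = (-129 + M)/(2*M))
-23119/Q(112) - 23143/(-47378) = -23119*224/(-129 + 112) - 23143/(-47378) = -23119/((½)*(1/112)*(-17)) - 23143*(-1/47378) = -23119/(-17/224) + 23143/47378 = -23119*(-224/17) + 23143/47378 = 5178656/17 + 23143/47378 = 245354757399/805426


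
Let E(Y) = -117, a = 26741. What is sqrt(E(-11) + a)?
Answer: 32*sqrt(26) ≈ 163.17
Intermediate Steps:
sqrt(E(-11) + a) = sqrt(-117 + 26741) = sqrt(26624) = 32*sqrt(26)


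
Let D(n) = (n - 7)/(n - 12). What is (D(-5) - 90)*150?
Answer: -227700/17 ≈ -13394.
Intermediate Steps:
D(n) = (-7 + n)/(-12 + n)
(D(-5) - 90)*150 = ((-7 - 5)/(-12 - 5) - 90)*150 = (-12/(-17) - 90)*150 = (-1/17*(-12) - 90)*150 = (12/17 - 90)*150 = -1518/17*150 = -227700/17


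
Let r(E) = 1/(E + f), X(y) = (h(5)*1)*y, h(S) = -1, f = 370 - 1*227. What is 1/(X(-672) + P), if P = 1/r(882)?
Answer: 1/1697 ≈ 0.00058927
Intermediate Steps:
f = 143 (f = 370 - 227 = 143)
X(y) = -y (X(y) = (-1*1)*y = -y)
r(E) = 1/(143 + E) (r(E) = 1/(E + 143) = 1/(143 + E))
P = 1025 (P = 1/(1/(143 + 882)) = 1/(1/1025) = 1025)
1/(X(-672) + P) = 1/(-1*(-672) + 1025) = 1/(672 + 1025) = 1/1697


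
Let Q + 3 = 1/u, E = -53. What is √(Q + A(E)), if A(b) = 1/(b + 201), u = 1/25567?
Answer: √139988501/74 ≈ 159.89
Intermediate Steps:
u = 1/25567 ≈ 3.9113e-5
A(b) = 1/(201 + b)
Q = 25564 (Q = -3 + 1/(1/25567) = -3 + 25567 = 25564)
√(Q + A(E)) = √(25564 + 1/(201 - 53)) = √(25564 + 1/148) = √(3783473/148) = √139988501/74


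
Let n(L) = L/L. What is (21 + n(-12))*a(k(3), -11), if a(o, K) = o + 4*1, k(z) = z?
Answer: 154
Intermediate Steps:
n(L) = 1
a(o, K) = 4 + o (a(o, K) = o + 4 = 4 + o)
(21 + n(-12))*a(k(3), -11) = (21 + 1)*(4 + 3) = 22*7 = 154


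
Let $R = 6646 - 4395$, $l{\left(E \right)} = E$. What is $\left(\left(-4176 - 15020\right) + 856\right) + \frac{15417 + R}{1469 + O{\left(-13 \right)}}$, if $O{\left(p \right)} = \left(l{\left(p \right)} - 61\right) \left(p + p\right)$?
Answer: $- \frac{62209952}{3393} \approx -18335.0$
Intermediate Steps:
$R = 2251$
$O{\left(p \right)} = 2 p \left(-61 + p\right)$ ($O{\left(p \right)} = \left(p - 61\right) \left(p + p\right) = \left(-61 + p\right) 2 p = 2 p \left(-61 + p\right)$)
$\left(\left(-4176 - 15020\right) + 856\right) + \frac{15417 + R}{1469 + O{\left(-13 \right)}} = \left(\left(-4176 - 15020\right) + 856\right) + \frac{15417 + 2251}{1469 + 2 \left(-13\right) \left(-61 - 13\right)} = \left(-19196 + 856\right) + \frac{17668}{1469 + 2 \left(-13\right) \left(-74\right)} = -18340 + \frac{17668}{1469 + 1924} = -18340 + \frac{17668}{3393} = - \frac{62209952}{3393}$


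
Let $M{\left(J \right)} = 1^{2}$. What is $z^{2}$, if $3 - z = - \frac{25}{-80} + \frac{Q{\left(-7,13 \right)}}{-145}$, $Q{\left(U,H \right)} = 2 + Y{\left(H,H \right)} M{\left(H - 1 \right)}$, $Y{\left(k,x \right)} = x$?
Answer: $\frac{1677025}{215296} \approx 7.7894$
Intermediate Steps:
$M{\left(J \right)} = 1$
$Q{\left(U,H \right)} = 2 + H$ ($Q{\left(U,H \right)} = 2 + H 1 = 2 + H$)
$z = \frac{1295}{464}$ ($z = 3 - \left(- \frac{25}{-80} + \frac{2 + 13}{-145}\right) = 3 - \left(\left(-25\right) \left(- \frac{1}{80}\right) + 15 \left(- \frac{1}{145}\right)\right) = 3 - \left(\frac{5}{16} - \frac{3}{29}\right) = 3 - \frac{97}{464} = \frac{1295}{464} \approx 2.7909$)
$z^{2} = \left(\frac{1295}{464}\right)^{2} = \frac{1677025}{215296}$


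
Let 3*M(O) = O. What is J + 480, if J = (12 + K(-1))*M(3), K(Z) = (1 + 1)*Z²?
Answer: 494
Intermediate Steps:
M(O) = O/3
K(Z) = 2*Z²
J = 14 (J = (12 + 2*(-1)²)*((⅓)*3) = (12 + 2*1)*1 = (12 + 2)*1 = 14*1 = 14)
J + 480 = 14 + 480 = 494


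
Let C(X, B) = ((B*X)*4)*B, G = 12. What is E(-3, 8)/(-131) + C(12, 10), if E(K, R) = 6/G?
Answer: 1257599/262 ≈ 4800.0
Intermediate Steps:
C(X, B) = 4*X*B² (C(X, B) = (4*B*X)*B = 4*X*B²)
E(K, R) = ½ (E(K, R) = 6/12 = 6*(1/12) = ½)
E(-3, 8)/(-131) + C(12, 10) = (½)/(-131) + 4*12*10² = (½)*(-1/131) + 4*12*100 = -1/262 + 4800 = 1257599/262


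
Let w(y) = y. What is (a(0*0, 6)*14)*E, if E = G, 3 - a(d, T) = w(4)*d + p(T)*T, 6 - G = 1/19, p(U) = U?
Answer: -52206/19 ≈ -2747.7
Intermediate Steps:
G = 113/19 (G = 6 - 1/19 = 113/19 ≈ 5.9474)
a(d, T) = 3 - T² - 4*d (a(d, T) = 3 - (4*d + T*T) = 3 - (4*d + T²) = 3 - (T² + 4*d) = 3 + (-T² - 4*d) = 3 - T² - 4*d)
E = 113/19 ≈ 5.9474
(a(0*0, 6)*14)*E = ((3 - 1*6² - 0*0)*14)*(113/19) = ((3 - 1*36 - 4*0)*14)*(113/19) = ((3 - 36 + 0)*14)*(113/19) = -33*14*(113/19) = -462*113/19 = -52206/19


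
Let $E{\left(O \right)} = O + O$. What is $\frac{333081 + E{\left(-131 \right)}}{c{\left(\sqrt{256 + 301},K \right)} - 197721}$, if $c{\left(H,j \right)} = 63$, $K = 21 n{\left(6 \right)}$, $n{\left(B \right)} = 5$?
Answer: $- \frac{332819}{197658} \approx -1.6838$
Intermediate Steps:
$K = 105$ ($K = 21 \cdot 5 = 105$)
$E{\left(O \right)} = 2 O$
$\frac{333081 + E{\left(-131 \right)}}{c{\left(\sqrt{256 + 301},K \right)} - 197721} = \frac{333081 + 2 \left(-131\right)}{63 - 197721} = \frac{333081 - 262}{-197658} = 332819 \left(- \frac{1}{197658}\right) = - \frac{332819}{197658}$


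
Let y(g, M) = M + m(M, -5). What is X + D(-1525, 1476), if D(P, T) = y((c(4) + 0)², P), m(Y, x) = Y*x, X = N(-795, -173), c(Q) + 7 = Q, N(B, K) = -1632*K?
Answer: 288436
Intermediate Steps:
N(B, K) = -1632*K
c(Q) = -7 + Q
X = 282336 (X = -1632*(-173) = 282336)
y(g, M) = -4*M (y(g, M) = M + M*(-5) = M - 5*M = -4*M)
D(P, T) = -4*P
X + D(-1525, 1476) = 282336 - 4*(-1525) = 282336 + 6100 = 288436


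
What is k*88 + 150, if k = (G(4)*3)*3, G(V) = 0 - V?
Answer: -3018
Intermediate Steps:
G(V) = -V
k = -36 (k = (-1*4*3)*3 = -4*3*3 = -12*3 = -36)
k*88 + 150 = -36*88 + 150 = -3168 + 150 = -3018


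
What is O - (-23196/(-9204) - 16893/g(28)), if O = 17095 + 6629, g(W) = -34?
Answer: 605651819/26078 ≈ 23225.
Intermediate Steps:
O = 23724
O - (-23196/(-9204) - 16893/g(28)) = 23724 - (-23196/(-9204) - 16893/(-34)) = 23724 - (-23196*(-1/9204) - 16893*(-1/34)) = 23724 - (1933/767 + 16893/34) = 23724 - 1*13022653/26078 = 23724 - 13022653/26078 = 605651819/26078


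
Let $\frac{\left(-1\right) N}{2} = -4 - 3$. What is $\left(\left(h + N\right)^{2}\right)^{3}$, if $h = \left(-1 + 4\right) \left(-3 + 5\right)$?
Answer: $64000000$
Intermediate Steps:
$N = 14$ ($N = - 2 \left(-4 - 3\right) = \left(-2\right) \left(-7\right) = 14$)
$h = 6$ ($h = 3 \cdot 2 = 6$)
$\left(\left(h + N\right)^{2}\right)^{3} = \left(\left(6 + 14\right)^{2}\right)^{3} = \left(20^{2}\right)^{3} = 400^{3} = 64000000$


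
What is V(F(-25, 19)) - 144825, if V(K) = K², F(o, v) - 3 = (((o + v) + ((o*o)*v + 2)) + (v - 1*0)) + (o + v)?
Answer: 141155944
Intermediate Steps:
F(o, v) = 5 + 2*o + 3*v + v*o² (F(o, v) = 3 + ((((o + v) + ((o*o)*v + 2)) + (v - 1*0)) + (o + v)) = 3 + ((((o + v) + (o²*v + 2)) + (v + 0)) + (o + v)) = 3 + ((((o + v) + (v*o² + 2)) + v) + (o + v)) = 3 + ((((o + v) + (2 + v*o²)) + v) + (o + v)) = 3 + (((2 + o + v + v*o²) + v) + (o + v)) = 3 + ((2 + o + 2*v + v*o²) + (o + v)) = 3 + (2 + 2*o + 3*v + v*o²) = 5 + 2*o + 3*v + v*o²)
V(F(-25, 19)) - 144825 = (5 + 2*(-25) + 3*19 + 19*(-25)²)² - 144825 = (5 - 50 + 57 + 19*625)² - 144825 = (5 - 50 + 57 + 11875)² - 144825 = 11887² - 144825 = 141300769 - 144825 = 141155944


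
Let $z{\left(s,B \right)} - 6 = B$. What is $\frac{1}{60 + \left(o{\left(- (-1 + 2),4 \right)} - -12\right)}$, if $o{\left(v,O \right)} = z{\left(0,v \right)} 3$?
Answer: $\frac{1}{87} \approx 0.011494$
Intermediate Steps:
$z{\left(s,B \right)} = 6 + B$
$o{\left(v,O \right)} = 18 + 3 v$ ($o{\left(v,O \right)} = \left(6 + v\right) 3 = 18 + 3 v$)
$\frac{1}{60 + \left(o{\left(- (-1 + 2),4 \right)} - -12\right)} = \frac{1}{60 + \left(\left(18 + 3 \left(- (-1 + 2)\right)\right) - -12\right)} = \frac{1}{60 + \left(\left(18 + 3 \left(\left(-1\right) 1\right)\right) + 12\right)} = \frac{1}{60 + \left(\left(18 + 3 \left(-1\right)\right) + 12\right)} = \frac{1}{60 + \left(\left(18 - 3\right) + 12\right)} = \frac{1}{60 + \left(15 + 12\right)} = \frac{1}{60 + 27} = \frac{1}{87}$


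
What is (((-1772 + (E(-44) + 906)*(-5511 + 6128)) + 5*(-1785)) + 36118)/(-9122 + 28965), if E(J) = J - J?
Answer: 584423/19843 ≈ 29.452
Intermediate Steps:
E(J) = 0
(((-1772 + (E(-44) + 906)*(-5511 + 6128)) + 5*(-1785)) + 36118)/(-9122 + 28965) = (((-1772 + (0 + 906)*(-5511 + 6128)) + 5*(-1785)) + 36118)/(-9122 + 28965) = (((-1772 + 906*617) - 8925) + 36118)/19843 = (((-1772 + 559002) - 8925) + 36118)*(1/19843) = ((557230 - 8925) + 36118)*(1/19843) = (548305 + 36118)*(1/19843) = 584423*(1/19843) = 584423/19843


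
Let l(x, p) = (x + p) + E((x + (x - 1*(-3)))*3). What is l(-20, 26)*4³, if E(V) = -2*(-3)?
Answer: 768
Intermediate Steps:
E(V) = 6
l(x, p) = 6 + p + x (l(x, p) = (x + p) + 6 = (p + x) + 6 = 6 + p + x)
l(-20, 26)*4³ = (6 + 26 - 20)*4³ = 12*64 = 768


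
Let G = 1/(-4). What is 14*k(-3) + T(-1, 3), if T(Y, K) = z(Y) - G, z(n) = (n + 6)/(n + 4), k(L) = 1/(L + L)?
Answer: -5/12 ≈ -0.41667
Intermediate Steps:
k(L) = 1/(2*L)
G = -1/4 ≈ -0.25000
z(n) = (6 + n)/(4 + n)
T(Y, K) = 1/4 + (6 + Y)/(4 + Y) (T(Y, K) = (6 + Y)/(4 + Y) - 1*(-1/4) = (6 + Y)/(4 + Y) + 1/4 = 1/4 + (6 + Y)/(4 + Y))
14*k(-3) + T(-1, 3) = 14*((1/2)/(-3)) + (28 + 5*(-1))/(4*(4 - 1)) = 14*((1/2)*(-1/3)) + (1/4)*(28 - 5)/3 = 14*(-1/6) + (1/4)*(1/3)*23 = -7/3 + 23/12 = -5/12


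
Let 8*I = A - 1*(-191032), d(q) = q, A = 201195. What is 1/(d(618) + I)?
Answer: 8/397171 ≈ 2.0142e-5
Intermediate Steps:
I = 392227/8 (I = (201195 - 1*(-191032))/8 = (201195 + 191032)/8 = (1/8)*392227 = 392227/8 ≈ 49028.)
1/(d(618) + I) = 1/(618 + 392227/8) = 1/(397171/8) = 8/397171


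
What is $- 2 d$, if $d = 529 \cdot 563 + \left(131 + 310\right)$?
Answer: $-596536$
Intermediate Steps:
$d = 298268$ ($d = 297827 + 441 = 298268$)
$- 2 d = \left(-2\right) 298268 = -596536$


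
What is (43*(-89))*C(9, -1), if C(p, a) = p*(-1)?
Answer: 34443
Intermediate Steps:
C(p, a) = -p
(43*(-89))*C(9, -1) = (43*(-89))*(-1*9) = -3827*(-9) = 34443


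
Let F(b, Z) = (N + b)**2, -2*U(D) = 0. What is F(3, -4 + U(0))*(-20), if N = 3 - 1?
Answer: -500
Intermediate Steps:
U(D) = 0 (U(D) = -1/2*0 = 0)
N = 2
F(b, Z) = (2 + b)**2
F(3, -4 + U(0))*(-20) = (2 + 3)**2*(-20) = 5**2*(-20) = 25*(-20) = -500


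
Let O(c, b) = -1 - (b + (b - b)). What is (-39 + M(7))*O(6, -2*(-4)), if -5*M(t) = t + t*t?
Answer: 2259/5 ≈ 451.80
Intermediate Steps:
O(c, b) = -1 - b (O(c, b) = -1 - (b + 0) = -1 - b)
M(t) = -t/5 - t²/5 (M(t) = -(t + t*t)/5 = -(t + t²)/5 = -t/5 - t²/5)
(-39 + M(7))*O(6, -2*(-4)) = (-39 - ⅕*7*(1 + 7))*(-1 - (-2)*(-4)) = (-39 - ⅕*7*8)*(-1 - 1*8) = (-39 - 56/5)*(-1 - 8) = -251/5*(-9) = 2259/5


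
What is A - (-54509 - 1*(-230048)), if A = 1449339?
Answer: 1273800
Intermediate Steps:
A - (-54509 - 1*(-230048)) = 1449339 - (-54509 - 1*(-230048)) = 1449339 - (-54509 + 230048) = 1449339 - 1*175539 = 1449339 - 175539 = 1273800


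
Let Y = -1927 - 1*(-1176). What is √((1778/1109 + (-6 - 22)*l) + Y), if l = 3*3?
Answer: I*√1231598841/1109 ≈ 31.645*I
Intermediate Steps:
l = 9
Y = -751 (Y = -1927 + 1176 = -751)
√((1778/1109 + (-6 - 22)*l) + Y) = √((1778/1109 + (-6 - 22)*9) - 751) = √((1778*(1/1109) - 28*9) - 751) = √((1778/1109 - 252) - 751) = √(-277690/1109 - 751) = √(-1110549/1109) = I*√1231598841/1109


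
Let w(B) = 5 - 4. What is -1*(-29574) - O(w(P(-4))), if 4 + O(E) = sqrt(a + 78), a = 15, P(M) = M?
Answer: 29578 - sqrt(93) ≈ 29568.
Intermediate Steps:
w(B) = 1
O(E) = -4 + sqrt(93) (O(E) = -4 + sqrt(15 + 78) = -4 + sqrt(93))
-1*(-29574) - O(w(P(-4))) = -1*(-29574) - (-4 + sqrt(93)) = 29574 + (4 - sqrt(93)) = 29578 - sqrt(93)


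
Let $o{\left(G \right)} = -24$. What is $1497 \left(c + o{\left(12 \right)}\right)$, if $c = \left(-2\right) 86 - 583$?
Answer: $-1166163$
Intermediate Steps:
$c = -755$ ($c = -172 - 583 = -755$)
$1497 \left(c + o{\left(12 \right)}\right) = 1497 \left(-755 - 24\right) = 1497 \left(-779\right) = -1166163$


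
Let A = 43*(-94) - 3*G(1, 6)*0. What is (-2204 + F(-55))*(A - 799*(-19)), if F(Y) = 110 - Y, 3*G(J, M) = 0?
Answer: -22712421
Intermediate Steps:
G(J, M) = 0 (G(J, M) = (1/3)*0 = 0)
A = -4042 (A = 43*(-94) - 3*0*0 = -4042 + 0*0 = -4042 + 0 = -4042)
(-2204 + F(-55))*(A - 799*(-19)) = (-2204 + (110 - 1*(-55)))*(-4042 - 799*(-19)) = (-2204 + (110 + 55))*(-4042 + 15181) = (-2204 + 165)*11139 = -2039*11139 = -22712421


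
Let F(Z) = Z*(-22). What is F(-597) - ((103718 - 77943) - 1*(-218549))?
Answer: -231190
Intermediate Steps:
F(Z) = -22*Z
F(-597) - ((103718 - 77943) - 1*(-218549)) = -22*(-597) - ((103718 - 77943) - 1*(-218549)) = 13134 - (25775 + 218549) = 13134 - 1*244324 = 13134 - 244324 = -231190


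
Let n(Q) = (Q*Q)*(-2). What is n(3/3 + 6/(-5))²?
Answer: 4/625 ≈ 0.0064000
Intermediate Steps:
n(Q) = -2*Q² (n(Q) = Q²*(-2) = -2*Q²)
n(3/3 + 6/(-5))² = (-2*(3/3 + 6/(-5))²)² = (-2*(3*(⅓) + 6*(-⅕))²)² = (-2*(1 - 6/5)²)² = (-2*(-⅕)²)² = (-2*1/25)² = (-2/25)² = 4/625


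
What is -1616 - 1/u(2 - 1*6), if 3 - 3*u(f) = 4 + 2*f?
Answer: -11315/7 ≈ -1616.4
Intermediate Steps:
u(f) = -⅓ - 2*f/3 (u(f) = 1 - (4 + 2*f)/3 = 1 + (-4/3 - 2*f/3) = -⅓ - 2*f/3)
-1616 - 1/u(2 - 1*6) = -1616 - 1/(-⅓ - 2*(2 - 1*6)/3) = -1616 - 1/(-⅓ - 2*(2 - 6)/3) = -1616 - 1/(-⅓ - ⅔*(-4)) = -1616 - 1/(-⅓ + 8/3) = -1616 - 1/7/3 = -1616 - 1*3/7 = -1616 - 3/7 = -11315/7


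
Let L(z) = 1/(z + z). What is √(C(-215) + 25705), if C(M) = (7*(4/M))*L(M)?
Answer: √1188213639/215 ≈ 160.33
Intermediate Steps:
L(z) = 1/(2*z)
C(M) = 14/M² (C(M) = (7*(4/M))*(1/(2*M)) = (28/M)*(1/(2*M)) = 14/M²)
√(C(-215) + 25705) = √(14/(-215)² + 25705) = √(14*(1/46225) + 25705) = √(14/46225 + 25705) = √(1188213639/46225) = √1188213639/215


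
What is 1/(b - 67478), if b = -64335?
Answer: -1/131813 ≈ -7.5865e-6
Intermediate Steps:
1/(b - 67478) = 1/(-64335 - 67478) = 1/(-131813) = -1/131813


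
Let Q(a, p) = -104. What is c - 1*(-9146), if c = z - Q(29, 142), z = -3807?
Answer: 5443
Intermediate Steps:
c = -3703 (c = -3807 - 1*(-104) = -3807 + 104 = -3703)
c - 1*(-9146) = -3703 - 1*(-9146) = -3703 + 9146 = 5443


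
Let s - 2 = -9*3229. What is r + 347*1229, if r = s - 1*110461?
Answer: 286943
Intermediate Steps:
s = -29059 (s = 2 - 9*3229 = 2 - 29061 = -29059)
r = -139520 (r = -29059 - 1*110461 = -29059 - 110461 = -139520)
r + 347*1229 = -139520 + 347*1229 = -139520 + 426463 = 286943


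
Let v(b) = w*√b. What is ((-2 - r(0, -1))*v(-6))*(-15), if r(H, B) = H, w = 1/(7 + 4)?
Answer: 30*I*√6/11 ≈ 6.6804*I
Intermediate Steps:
w = 1/11 ≈ 0.090909
v(b) = √b/11
((-2 - r(0, -1))*v(-6))*(-15) = ((-2 - 1*0)*(√(-6)/11))*(-15) = ((-2 + 0)*((I*√6)/11))*(-15) = -2*I*√6/11*(-15) = 30*I*√6/11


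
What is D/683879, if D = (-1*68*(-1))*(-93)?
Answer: -6324/683879 ≈ -0.0092472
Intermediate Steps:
D = -6324 (D = -68*(-1)*(-93) = 68*(-93) = -6324)
D/683879 = -6324/683879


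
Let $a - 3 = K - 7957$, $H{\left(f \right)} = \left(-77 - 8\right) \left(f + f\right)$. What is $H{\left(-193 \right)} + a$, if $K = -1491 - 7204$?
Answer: $16161$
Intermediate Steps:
$K = -8695$
$H{\left(f \right)} = - 170 f$ ($H{\left(f \right)} = - 85 \cdot 2 f = - 170 f$)
$a = -16649$ ($a = 3 - 16652 = -16649$)
$H{\left(-193 \right)} + a = \left(-170\right) \left(-193\right) - 16649 = 32810 - 16649 = 16161$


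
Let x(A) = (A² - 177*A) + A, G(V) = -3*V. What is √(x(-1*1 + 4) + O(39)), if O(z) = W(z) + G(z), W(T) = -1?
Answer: 7*I*√13 ≈ 25.239*I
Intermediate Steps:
x(A) = A² - 176*A
O(z) = -1 - 3*z
√(x(-1*1 + 4) + O(39)) = √((-1*1 + 4)*(-176 + (-1*1 + 4)) + (-1 - 3*39)) = √((-1 + 4)*(-176 + (-1 + 4)) + (-1 - 117)) = √(3*(-176 + 3) - 118) = √(3*(-173) - 118) = √(-519 - 118) = √(-637) = 7*I*√13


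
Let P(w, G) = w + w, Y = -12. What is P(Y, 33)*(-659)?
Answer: 15816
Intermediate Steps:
P(w, G) = 2*w
P(Y, 33)*(-659) = (2*(-12))*(-659) = -24*(-659) = 15816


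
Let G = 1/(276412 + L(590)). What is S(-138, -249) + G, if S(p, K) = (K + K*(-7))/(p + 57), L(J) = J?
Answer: -567683/30778 ≈ -18.444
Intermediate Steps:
S(p, K) = -6*K/(57 + p) (S(p, K) = (K - 7*K)/(57 + p) = (-6*K)/(57 + p) = -6*K/(57 + p))
G = 1/277002 (G = 1/(276412 + 590) = 1/277002 ≈ 3.6101e-6)
S(-138, -249) + G = -6*(-249)/(57 - 138) + 1/277002 = -6*(-249)/(-81) + 1/277002 = -6*(-249)*(-1/81) + 1/277002 = -166/9 + 1/277002 = -567683/30778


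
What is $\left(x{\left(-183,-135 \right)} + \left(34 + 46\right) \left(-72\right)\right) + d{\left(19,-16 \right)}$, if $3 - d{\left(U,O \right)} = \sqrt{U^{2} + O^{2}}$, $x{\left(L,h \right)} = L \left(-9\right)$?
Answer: $-4110 - \sqrt{617} \approx -4134.8$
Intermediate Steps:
$x{\left(L,h \right)} = - 9 L$
$d{\left(U,O \right)} = 3 - \sqrt{O^{2} + U^{2}}$ ($d{\left(U,O \right)} = 3 - \sqrt{U^{2} + O^{2}} = 3 - \sqrt{O^{2} + U^{2}}$)
$\left(x{\left(-183,-135 \right)} + \left(34 + 46\right) \left(-72\right)\right) + d{\left(19,-16 \right)} = \left(\left(-9\right) \left(-183\right) + \left(34 + 46\right) \left(-72\right)\right) + \left(3 - \sqrt{\left(-16\right)^{2} + 19^{2}}\right) = \left(1647 + 80 \left(-72\right)\right) + \left(3 - \sqrt{256 + 361}\right) = \left(1647 - 5760\right) + \left(3 - \sqrt{617}\right) = -4113 + \left(3 - \sqrt{617}\right) = -4110 - \sqrt{617}$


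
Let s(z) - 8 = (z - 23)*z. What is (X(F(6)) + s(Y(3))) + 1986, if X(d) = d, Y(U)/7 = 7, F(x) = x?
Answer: 3274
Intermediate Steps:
Y(U) = 49 (Y(U) = 7*7 = 49)
s(z) = 8 + z*(-23 + z) (s(z) = 8 + (z - 23)*z = 8 + (-23 + z)*z = 8 + z*(-23 + z))
(X(F(6)) + s(Y(3))) + 1986 = (6 + (8 + 49**2 - 23*49)) + 1986 = (6 + (8 + 2401 - 1127)) + 1986 = (6 + 1282) + 1986 = 1288 + 1986 = 3274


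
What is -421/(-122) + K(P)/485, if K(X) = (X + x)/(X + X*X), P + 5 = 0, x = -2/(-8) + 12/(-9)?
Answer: 24497747/7100400 ≈ 3.4502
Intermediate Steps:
x = -13/12 (x = -2*(-⅛) + 12*(-⅑) = ¼ - 4/3 = -13/12 ≈ -1.0833)
P = -5 (P = -5 + 0 = -5)
K(X) = (-13/12 + X)/(X + X²) (K(X) = (X - 13/12)/(X + X*X) = (-13/12 + X)/(X + X²))
-421/(-122) + K(P)/485 = -421/(-122) + ((-13/12 - 5)/((-5)*(1 - 5)))/485 = -421*(-1/122) - ⅕*(-73/12)/(-4)*(1/485) = 421/122 - ⅕*(-¼)*(-73/12)*(1/485) = 421/122 - 73/240*1/485 = 421/122 - 73/116400 = 24497747/7100400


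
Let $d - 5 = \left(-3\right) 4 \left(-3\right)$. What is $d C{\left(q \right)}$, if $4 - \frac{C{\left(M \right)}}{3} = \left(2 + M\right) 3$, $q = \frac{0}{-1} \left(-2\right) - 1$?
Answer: $123$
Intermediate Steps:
$q = -1$ ($q = 0 \left(-1\right) \left(-2\right) - 1 = 0 \left(-2\right) - 1 = 0 - 1 = -1$)
$C{\left(M \right)} = -6 - 9 M$ ($C{\left(M \right)} = 12 - 3 \left(2 + M\right) 3 = 12 - 3 \left(6 + 3 M\right) = 12 - \left(18 + 9 M\right) = -6 - 9 M$)
$d = 41$ ($d = 5 + \left(-3\right) 4 \left(-3\right) = 5 - -36 = 5 + 36 = 41$)
$d C{\left(q \right)} = 41 \left(-6 - -9\right) = 41 \left(-6 + 9\right) = 41 \cdot 3 = 123$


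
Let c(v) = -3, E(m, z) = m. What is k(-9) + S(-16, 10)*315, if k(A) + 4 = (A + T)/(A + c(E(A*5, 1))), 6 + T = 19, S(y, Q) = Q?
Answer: 9437/3 ≈ 3145.7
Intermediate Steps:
T = 13 (T = -6 + 19 = 13)
k(A) = -4 + (13 + A)/(-3 + A) (k(A) = -4 + (A + 13)/(A - 3) = -4 + (13 + A)/(-3 + A))
k(-9) + S(-16, 10)*315 = (25 - 3*(-9))/(-3 - 9) + 10*315 = (25 + 27)/(-12) + 3150 = -1/12*52 + 3150 = -13/3 + 3150 = 9437/3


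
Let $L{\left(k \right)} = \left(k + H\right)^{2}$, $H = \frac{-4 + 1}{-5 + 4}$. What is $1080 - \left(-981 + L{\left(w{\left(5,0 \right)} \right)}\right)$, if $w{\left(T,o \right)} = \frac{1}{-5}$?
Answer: $\frac{51329}{25} \approx 2053.2$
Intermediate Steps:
$w{\left(T,o \right)} = - \frac{1}{5}$
$H = 3$ ($H = - \frac{3}{-1} = \left(-3\right) \left(-1\right) = 3$)
$L{\left(k \right)} = \left(3 + k\right)^{2}$ ($L{\left(k \right)} = \left(k + 3\right)^{2} = \left(3 + k\right)^{2}$)
$1080 - \left(-981 + L{\left(w{\left(5,0 \right)} \right)}\right) = 1080 + \left(981 - \left(3 - \frac{1}{5}\right)^{2}\right) = 1080 + \left(981 - \left(\frac{14}{5}\right)^{2}\right) = 1080 + \left(981 - \frac{196}{25}\right) = 1080 + \frac{24329}{25} = \frac{51329}{25}$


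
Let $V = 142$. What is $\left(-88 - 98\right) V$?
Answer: $-26412$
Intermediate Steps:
$\left(-88 - 98\right) V = \left(-88 - 98\right) 142 = \left(-186\right) 142 = -26412$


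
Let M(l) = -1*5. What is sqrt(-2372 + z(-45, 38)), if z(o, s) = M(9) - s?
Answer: I*sqrt(2415) ≈ 49.143*I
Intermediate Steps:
M(l) = -5
z(o, s) = -5 - s
sqrt(-2372 + z(-45, 38)) = sqrt(-2372 + (-5 - 1*38)) = sqrt(-2372 + (-5 - 38)) = sqrt(-2372 - 43) = sqrt(-2415) = I*sqrt(2415)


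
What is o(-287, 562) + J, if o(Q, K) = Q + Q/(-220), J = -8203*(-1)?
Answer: 1741807/220 ≈ 7917.3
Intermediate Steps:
J = 8203
o(Q, K) = 219*Q/220 (o(Q, K) = Q + Q*(-1/220) = Q - Q/220 = 219*Q/220)
o(-287, 562) + J = (219/220)*(-287) + 8203 = -62853/220 + 8203 = 1741807/220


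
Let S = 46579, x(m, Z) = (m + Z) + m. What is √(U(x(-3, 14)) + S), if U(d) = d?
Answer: √46587 ≈ 215.84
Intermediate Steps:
x(m, Z) = Z + 2*m (x(m, Z) = (Z + m) + m = Z + 2*m)
√(U(x(-3, 14)) + S) = √((14 + 2*(-3)) + 46579) = √((14 - 6) + 46579) = √(8 + 46579) = √46587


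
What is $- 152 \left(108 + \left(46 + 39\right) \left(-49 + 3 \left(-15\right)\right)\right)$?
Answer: $1198064$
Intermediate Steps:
$- 152 \left(108 + \left(46 + 39\right) \left(-49 + 3 \left(-15\right)\right)\right) = - 152 \left(108 + 85 \left(-49 - 45\right)\right) = - 152 \left(108 + 85 \left(-94\right)\right) = - 152 \left(108 - 7990\right) = \left(-152\right) \left(-7882\right) = 1198064$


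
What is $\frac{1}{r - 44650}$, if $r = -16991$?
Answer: $- \frac{1}{61641} \approx -1.6223 \cdot 10^{-5}$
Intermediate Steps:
$\frac{1}{r - 44650} = \frac{1}{-16991 - 44650} = \frac{1}{-61641} = - \frac{1}{61641}$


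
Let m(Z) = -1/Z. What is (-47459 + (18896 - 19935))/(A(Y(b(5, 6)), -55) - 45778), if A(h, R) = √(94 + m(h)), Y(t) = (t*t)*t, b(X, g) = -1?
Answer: 37629516/35519071 + 822*√95/35519071 ≈ 1.0596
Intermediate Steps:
Y(t) = t³ (Y(t) = t²*t = t³)
A(h, R) = √(94 - 1/h)
(-47459 + (18896 - 19935))/(A(Y(b(5, 6)), -55) - 45778) = (-47459 + (18896 - 19935))/(√(94 - 1/((-1)³)) - 45778) = (-47459 - 1039)/(√(94 - 1/(-1)) - 45778) = -48498/(√(94 - 1*(-1)) - 45778) = -48498/(√(94 + 1) - 45778) = -48498/(√95 - 45778) = -48498/(-45778 + √95)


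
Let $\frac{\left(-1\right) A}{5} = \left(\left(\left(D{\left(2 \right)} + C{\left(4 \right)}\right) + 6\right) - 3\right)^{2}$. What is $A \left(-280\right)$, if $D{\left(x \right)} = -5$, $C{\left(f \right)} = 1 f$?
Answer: $5600$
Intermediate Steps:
$C{\left(f \right)} = f$
$A = -20$ ($A = - 5 \left(\left(\left(-5 + 4\right) + 6\right) - 3\right)^{2} = - 5 \left(\left(-1 + 6\right) - 3\right)^{2} = - 5 \left(5 - 3\right)^{2} = - 5 \cdot 2^{2} = \left(-5\right) 4 = -20$)
$A \left(-280\right) = \left(-20\right) \left(-280\right) = 5600$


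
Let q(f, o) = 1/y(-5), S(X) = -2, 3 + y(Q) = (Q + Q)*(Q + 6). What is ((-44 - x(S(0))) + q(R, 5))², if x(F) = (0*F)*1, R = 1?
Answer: 328329/169 ≈ 1942.8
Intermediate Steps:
y(Q) = -3 + 2*Q*(6 + Q) (y(Q) = -3 + (Q + Q)*(Q + 6) = -3 + (2*Q)*(6 + Q) = -3 + 2*Q*(6 + Q))
q(f, o) = -1/13 (q(f, o) = 1/(-3 + 2*(-5)² + 12*(-5)) = 1/(-3 + 2*25 - 60) = 1/(-3 + 50 - 60) = 1/(-13) = -1/13)
x(F) = 0 (x(F) = 0*1 = 0)
((-44 - x(S(0))) + q(R, 5))² = ((-44 - 1*0) - 1/13)² = ((-44 + 0) - 1/13)² = (-44 - 1/13)² = (-573/13)² = 328329/169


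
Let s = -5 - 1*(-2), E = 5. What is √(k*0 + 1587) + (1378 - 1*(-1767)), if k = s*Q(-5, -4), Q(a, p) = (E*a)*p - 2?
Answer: 3145 + 23*√3 ≈ 3184.8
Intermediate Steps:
Q(a, p) = -2 + 5*a*p (Q(a, p) = (5*a)*p - 2 = 5*a*p - 2 = -2 + 5*a*p)
s = -3 (s = -5 + 2 = -3)
k = -294 (k = -3*(-2 + 5*(-5)*(-4)) = -3*(-2 + 100) = -3*98 = -294)
√(k*0 + 1587) + (1378 - 1*(-1767)) = √(-294*0 + 1587) + (1378 - 1*(-1767)) = √(0 + 1587) + (1378 + 1767) = √1587 + 3145 = 23*√3 + 3145 = 3145 + 23*√3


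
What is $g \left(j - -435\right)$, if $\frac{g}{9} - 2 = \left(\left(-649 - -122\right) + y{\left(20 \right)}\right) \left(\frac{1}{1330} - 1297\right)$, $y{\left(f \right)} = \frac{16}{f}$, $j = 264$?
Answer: $\frac{28551778859889}{6650} \approx 4.2935 \cdot 10^{9}$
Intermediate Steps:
$g = \frac{40846607811}{6650}$ ($g = 18 + 9 \left(\left(-649 - -122\right) + \frac{16}{20}\right) \left(\frac{1}{1330} - 1297\right) = 18 + 9 \left(\left(-649 + 122\right) + 16 \cdot \frac{1}{20}\right) \left(\frac{1}{1330} - 1297\right) = 18 + 9 \left(-527 + \frac{4}{5}\right) \left(- \frac{1725009}{1330}\right) = 18 + 9 \left(\left(- \frac{2631}{5}\right) \left(- \frac{1725009}{1330}\right)\right) = 18 + 9 \cdot \frac{4538498679}{6650} = 18 + \frac{40846488111}{6650} = \frac{40846607811}{6650} \approx 6.1423 \cdot 10^{6}$)
$g \left(j - -435\right) = \frac{40846607811 \left(264 - -435\right)}{6650} = \frac{40846607811 \left(264 + 435\right)}{6650} = \frac{40846607811}{6650} \cdot 699 = \frac{28551778859889}{6650}$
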